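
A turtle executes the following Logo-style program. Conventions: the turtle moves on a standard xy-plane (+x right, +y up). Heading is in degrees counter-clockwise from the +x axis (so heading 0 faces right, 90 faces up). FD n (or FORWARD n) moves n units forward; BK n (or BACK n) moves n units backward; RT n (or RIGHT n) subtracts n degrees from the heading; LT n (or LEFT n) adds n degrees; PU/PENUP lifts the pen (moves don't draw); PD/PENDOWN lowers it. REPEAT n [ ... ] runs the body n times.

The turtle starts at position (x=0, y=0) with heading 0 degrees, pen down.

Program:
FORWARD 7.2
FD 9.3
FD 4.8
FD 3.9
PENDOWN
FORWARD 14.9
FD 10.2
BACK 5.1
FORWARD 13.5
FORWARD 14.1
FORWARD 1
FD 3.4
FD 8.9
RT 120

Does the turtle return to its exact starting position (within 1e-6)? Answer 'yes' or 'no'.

Executing turtle program step by step:
Start: pos=(0,0), heading=0, pen down
FD 7.2: (0,0) -> (7.2,0) [heading=0, draw]
FD 9.3: (7.2,0) -> (16.5,0) [heading=0, draw]
FD 4.8: (16.5,0) -> (21.3,0) [heading=0, draw]
FD 3.9: (21.3,0) -> (25.2,0) [heading=0, draw]
PD: pen down
FD 14.9: (25.2,0) -> (40.1,0) [heading=0, draw]
FD 10.2: (40.1,0) -> (50.3,0) [heading=0, draw]
BK 5.1: (50.3,0) -> (45.2,0) [heading=0, draw]
FD 13.5: (45.2,0) -> (58.7,0) [heading=0, draw]
FD 14.1: (58.7,0) -> (72.8,0) [heading=0, draw]
FD 1: (72.8,0) -> (73.8,0) [heading=0, draw]
FD 3.4: (73.8,0) -> (77.2,0) [heading=0, draw]
FD 8.9: (77.2,0) -> (86.1,0) [heading=0, draw]
RT 120: heading 0 -> 240
Final: pos=(86.1,0), heading=240, 12 segment(s) drawn

Start position: (0, 0)
Final position: (86.1, 0)
Distance = 86.1; >= 1e-6 -> NOT closed

Answer: no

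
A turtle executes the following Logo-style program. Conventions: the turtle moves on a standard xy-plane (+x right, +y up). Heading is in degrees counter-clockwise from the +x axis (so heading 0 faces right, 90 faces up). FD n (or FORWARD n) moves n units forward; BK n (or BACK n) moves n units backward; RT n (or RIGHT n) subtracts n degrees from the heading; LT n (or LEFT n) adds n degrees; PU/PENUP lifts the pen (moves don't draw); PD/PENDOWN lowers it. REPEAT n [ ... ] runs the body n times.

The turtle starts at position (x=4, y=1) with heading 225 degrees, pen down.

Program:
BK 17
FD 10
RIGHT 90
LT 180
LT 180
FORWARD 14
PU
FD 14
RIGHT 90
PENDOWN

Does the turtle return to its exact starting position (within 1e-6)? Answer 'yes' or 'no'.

Executing turtle program step by step:
Start: pos=(4,1), heading=225, pen down
BK 17: (4,1) -> (16.021,13.021) [heading=225, draw]
FD 10: (16.021,13.021) -> (8.95,5.95) [heading=225, draw]
RT 90: heading 225 -> 135
LT 180: heading 135 -> 315
LT 180: heading 315 -> 135
FD 14: (8.95,5.95) -> (-0.95,15.849) [heading=135, draw]
PU: pen up
FD 14: (-0.95,15.849) -> (-10.849,25.749) [heading=135, move]
RT 90: heading 135 -> 45
PD: pen down
Final: pos=(-10.849,25.749), heading=45, 3 segment(s) drawn

Start position: (4, 1)
Final position: (-10.849, 25.749)
Distance = 28.862; >= 1e-6 -> NOT closed

Answer: no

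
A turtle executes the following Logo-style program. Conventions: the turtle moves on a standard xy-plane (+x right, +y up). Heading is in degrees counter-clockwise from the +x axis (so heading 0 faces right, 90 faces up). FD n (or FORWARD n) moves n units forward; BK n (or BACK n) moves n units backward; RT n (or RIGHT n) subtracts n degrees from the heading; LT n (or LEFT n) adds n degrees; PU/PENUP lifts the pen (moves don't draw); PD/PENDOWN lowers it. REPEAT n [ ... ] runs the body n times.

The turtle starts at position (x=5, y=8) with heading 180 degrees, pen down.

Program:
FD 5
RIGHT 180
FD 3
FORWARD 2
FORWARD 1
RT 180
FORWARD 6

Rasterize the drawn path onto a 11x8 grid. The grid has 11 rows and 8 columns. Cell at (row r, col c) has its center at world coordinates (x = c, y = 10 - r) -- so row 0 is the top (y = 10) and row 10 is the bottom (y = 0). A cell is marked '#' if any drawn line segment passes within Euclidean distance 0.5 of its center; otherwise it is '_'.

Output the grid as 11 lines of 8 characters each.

Answer: ________
________
#######_
________
________
________
________
________
________
________
________

Derivation:
Segment 0: (5,8) -> (0,8)
Segment 1: (0,8) -> (3,8)
Segment 2: (3,8) -> (5,8)
Segment 3: (5,8) -> (6,8)
Segment 4: (6,8) -> (0,8)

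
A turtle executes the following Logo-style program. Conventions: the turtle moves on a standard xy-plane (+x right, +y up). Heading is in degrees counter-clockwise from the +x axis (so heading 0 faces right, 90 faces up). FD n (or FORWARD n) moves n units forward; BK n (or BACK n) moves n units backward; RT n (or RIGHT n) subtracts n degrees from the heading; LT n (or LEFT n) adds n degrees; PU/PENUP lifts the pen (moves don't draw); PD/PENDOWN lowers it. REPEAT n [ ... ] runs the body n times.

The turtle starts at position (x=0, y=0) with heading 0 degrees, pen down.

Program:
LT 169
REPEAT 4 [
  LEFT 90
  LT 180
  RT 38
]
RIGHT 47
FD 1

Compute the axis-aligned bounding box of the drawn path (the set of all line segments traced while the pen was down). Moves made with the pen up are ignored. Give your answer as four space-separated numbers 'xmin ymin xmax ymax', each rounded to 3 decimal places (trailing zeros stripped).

Executing turtle program step by step:
Start: pos=(0,0), heading=0, pen down
LT 169: heading 0 -> 169
REPEAT 4 [
  -- iteration 1/4 --
  LT 90: heading 169 -> 259
  LT 180: heading 259 -> 79
  RT 38: heading 79 -> 41
  -- iteration 2/4 --
  LT 90: heading 41 -> 131
  LT 180: heading 131 -> 311
  RT 38: heading 311 -> 273
  -- iteration 3/4 --
  LT 90: heading 273 -> 3
  LT 180: heading 3 -> 183
  RT 38: heading 183 -> 145
  -- iteration 4/4 --
  LT 90: heading 145 -> 235
  LT 180: heading 235 -> 55
  RT 38: heading 55 -> 17
]
RT 47: heading 17 -> 330
FD 1: (0,0) -> (0.866,-0.5) [heading=330, draw]
Final: pos=(0.866,-0.5), heading=330, 1 segment(s) drawn

Segment endpoints: x in {0, 0.866}, y in {-0.5, 0}
xmin=0, ymin=-0.5, xmax=0.866, ymax=0

Answer: 0 -0.5 0.866 0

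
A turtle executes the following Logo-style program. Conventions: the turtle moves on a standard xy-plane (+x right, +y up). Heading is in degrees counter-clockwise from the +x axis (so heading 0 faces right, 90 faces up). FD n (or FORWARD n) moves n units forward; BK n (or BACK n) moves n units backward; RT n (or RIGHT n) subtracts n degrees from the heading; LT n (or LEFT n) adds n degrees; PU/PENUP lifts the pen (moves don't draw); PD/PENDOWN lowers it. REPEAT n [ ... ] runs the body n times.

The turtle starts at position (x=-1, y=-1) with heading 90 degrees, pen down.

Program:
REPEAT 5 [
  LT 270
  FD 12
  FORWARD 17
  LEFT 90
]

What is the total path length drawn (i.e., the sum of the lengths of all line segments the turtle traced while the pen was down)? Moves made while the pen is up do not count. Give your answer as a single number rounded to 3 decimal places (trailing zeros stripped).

Answer: 145

Derivation:
Executing turtle program step by step:
Start: pos=(-1,-1), heading=90, pen down
REPEAT 5 [
  -- iteration 1/5 --
  LT 270: heading 90 -> 0
  FD 12: (-1,-1) -> (11,-1) [heading=0, draw]
  FD 17: (11,-1) -> (28,-1) [heading=0, draw]
  LT 90: heading 0 -> 90
  -- iteration 2/5 --
  LT 270: heading 90 -> 0
  FD 12: (28,-1) -> (40,-1) [heading=0, draw]
  FD 17: (40,-1) -> (57,-1) [heading=0, draw]
  LT 90: heading 0 -> 90
  -- iteration 3/5 --
  LT 270: heading 90 -> 0
  FD 12: (57,-1) -> (69,-1) [heading=0, draw]
  FD 17: (69,-1) -> (86,-1) [heading=0, draw]
  LT 90: heading 0 -> 90
  -- iteration 4/5 --
  LT 270: heading 90 -> 0
  FD 12: (86,-1) -> (98,-1) [heading=0, draw]
  FD 17: (98,-1) -> (115,-1) [heading=0, draw]
  LT 90: heading 0 -> 90
  -- iteration 5/5 --
  LT 270: heading 90 -> 0
  FD 12: (115,-1) -> (127,-1) [heading=0, draw]
  FD 17: (127,-1) -> (144,-1) [heading=0, draw]
  LT 90: heading 0 -> 90
]
Final: pos=(144,-1), heading=90, 10 segment(s) drawn

Segment lengths:
  seg 1: (-1,-1) -> (11,-1), length = 12
  seg 2: (11,-1) -> (28,-1), length = 17
  seg 3: (28,-1) -> (40,-1), length = 12
  seg 4: (40,-1) -> (57,-1), length = 17
  seg 5: (57,-1) -> (69,-1), length = 12
  seg 6: (69,-1) -> (86,-1), length = 17
  seg 7: (86,-1) -> (98,-1), length = 12
  seg 8: (98,-1) -> (115,-1), length = 17
  seg 9: (115,-1) -> (127,-1), length = 12
  seg 10: (127,-1) -> (144,-1), length = 17
Total = 145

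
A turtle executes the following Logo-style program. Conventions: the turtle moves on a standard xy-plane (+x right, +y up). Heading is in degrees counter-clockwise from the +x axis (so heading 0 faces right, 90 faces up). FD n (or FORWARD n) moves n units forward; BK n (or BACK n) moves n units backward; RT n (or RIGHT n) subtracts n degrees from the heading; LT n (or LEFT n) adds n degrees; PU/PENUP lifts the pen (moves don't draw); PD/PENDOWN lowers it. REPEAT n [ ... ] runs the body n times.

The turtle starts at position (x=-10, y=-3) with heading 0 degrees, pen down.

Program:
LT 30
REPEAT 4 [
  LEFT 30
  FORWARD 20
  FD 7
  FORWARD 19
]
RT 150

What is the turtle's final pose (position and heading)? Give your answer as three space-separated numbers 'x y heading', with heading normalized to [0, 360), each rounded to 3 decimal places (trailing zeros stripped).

Executing turtle program step by step:
Start: pos=(-10,-3), heading=0, pen down
LT 30: heading 0 -> 30
REPEAT 4 [
  -- iteration 1/4 --
  LT 30: heading 30 -> 60
  FD 20: (-10,-3) -> (0,14.321) [heading=60, draw]
  FD 7: (0,14.321) -> (3.5,20.383) [heading=60, draw]
  FD 19: (3.5,20.383) -> (13,36.837) [heading=60, draw]
  -- iteration 2/4 --
  LT 30: heading 60 -> 90
  FD 20: (13,36.837) -> (13,56.837) [heading=90, draw]
  FD 7: (13,56.837) -> (13,63.837) [heading=90, draw]
  FD 19: (13,63.837) -> (13,82.837) [heading=90, draw]
  -- iteration 3/4 --
  LT 30: heading 90 -> 120
  FD 20: (13,82.837) -> (3,100.158) [heading=120, draw]
  FD 7: (3,100.158) -> (-0.5,106.22) [heading=120, draw]
  FD 19: (-0.5,106.22) -> (-10,122.674) [heading=120, draw]
  -- iteration 4/4 --
  LT 30: heading 120 -> 150
  FD 20: (-10,122.674) -> (-27.321,132.674) [heading=150, draw]
  FD 7: (-27.321,132.674) -> (-33.383,136.174) [heading=150, draw]
  FD 19: (-33.383,136.174) -> (-49.837,145.674) [heading=150, draw]
]
RT 150: heading 150 -> 0
Final: pos=(-49.837,145.674), heading=0, 12 segment(s) drawn

Answer: -49.837 145.674 0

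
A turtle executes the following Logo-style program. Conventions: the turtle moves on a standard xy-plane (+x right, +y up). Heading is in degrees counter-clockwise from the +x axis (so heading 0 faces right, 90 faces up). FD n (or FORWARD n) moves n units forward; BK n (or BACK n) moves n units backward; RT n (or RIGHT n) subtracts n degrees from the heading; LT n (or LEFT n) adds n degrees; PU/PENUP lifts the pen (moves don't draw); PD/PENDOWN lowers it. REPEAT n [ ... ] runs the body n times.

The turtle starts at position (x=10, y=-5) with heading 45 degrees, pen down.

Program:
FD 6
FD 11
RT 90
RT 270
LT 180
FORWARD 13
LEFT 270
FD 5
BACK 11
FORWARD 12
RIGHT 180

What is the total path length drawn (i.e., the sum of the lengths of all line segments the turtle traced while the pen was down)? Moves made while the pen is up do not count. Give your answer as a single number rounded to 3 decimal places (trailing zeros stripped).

Answer: 58

Derivation:
Executing turtle program step by step:
Start: pos=(10,-5), heading=45, pen down
FD 6: (10,-5) -> (14.243,-0.757) [heading=45, draw]
FD 11: (14.243,-0.757) -> (22.021,7.021) [heading=45, draw]
RT 90: heading 45 -> 315
RT 270: heading 315 -> 45
LT 180: heading 45 -> 225
FD 13: (22.021,7.021) -> (12.828,-2.172) [heading=225, draw]
LT 270: heading 225 -> 135
FD 5: (12.828,-2.172) -> (9.293,1.364) [heading=135, draw]
BK 11: (9.293,1.364) -> (17.071,-6.414) [heading=135, draw]
FD 12: (17.071,-6.414) -> (8.586,2.071) [heading=135, draw]
RT 180: heading 135 -> 315
Final: pos=(8.586,2.071), heading=315, 6 segment(s) drawn

Segment lengths:
  seg 1: (10,-5) -> (14.243,-0.757), length = 6
  seg 2: (14.243,-0.757) -> (22.021,7.021), length = 11
  seg 3: (22.021,7.021) -> (12.828,-2.172), length = 13
  seg 4: (12.828,-2.172) -> (9.293,1.364), length = 5
  seg 5: (9.293,1.364) -> (17.071,-6.414), length = 11
  seg 6: (17.071,-6.414) -> (8.586,2.071), length = 12
Total = 58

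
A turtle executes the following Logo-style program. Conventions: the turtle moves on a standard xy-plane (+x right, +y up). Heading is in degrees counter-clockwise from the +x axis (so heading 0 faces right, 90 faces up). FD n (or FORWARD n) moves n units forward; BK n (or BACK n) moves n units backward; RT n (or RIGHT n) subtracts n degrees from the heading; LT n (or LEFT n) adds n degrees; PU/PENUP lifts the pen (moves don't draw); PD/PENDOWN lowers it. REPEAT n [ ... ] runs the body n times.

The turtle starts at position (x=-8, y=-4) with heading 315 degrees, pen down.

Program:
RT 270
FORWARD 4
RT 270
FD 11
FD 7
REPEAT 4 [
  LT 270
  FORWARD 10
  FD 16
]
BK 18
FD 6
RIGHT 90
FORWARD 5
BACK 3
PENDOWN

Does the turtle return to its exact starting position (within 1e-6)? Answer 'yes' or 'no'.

Answer: no

Derivation:
Executing turtle program step by step:
Start: pos=(-8,-4), heading=315, pen down
RT 270: heading 315 -> 45
FD 4: (-8,-4) -> (-5.172,-1.172) [heading=45, draw]
RT 270: heading 45 -> 135
FD 11: (-5.172,-1.172) -> (-12.95,6.607) [heading=135, draw]
FD 7: (-12.95,6.607) -> (-17.899,11.556) [heading=135, draw]
REPEAT 4 [
  -- iteration 1/4 --
  LT 270: heading 135 -> 45
  FD 10: (-17.899,11.556) -> (-10.828,18.627) [heading=45, draw]
  FD 16: (-10.828,18.627) -> (0.485,29.941) [heading=45, draw]
  -- iteration 2/4 --
  LT 270: heading 45 -> 315
  FD 10: (0.485,29.941) -> (7.556,22.87) [heading=315, draw]
  FD 16: (7.556,22.87) -> (18.87,11.556) [heading=315, draw]
  -- iteration 3/4 --
  LT 270: heading 315 -> 225
  FD 10: (18.87,11.556) -> (11.799,4.485) [heading=225, draw]
  FD 16: (11.799,4.485) -> (0.485,-6.828) [heading=225, draw]
  -- iteration 4/4 --
  LT 270: heading 225 -> 135
  FD 10: (0.485,-6.828) -> (-6.586,0.243) [heading=135, draw]
  FD 16: (-6.586,0.243) -> (-17.899,11.556) [heading=135, draw]
]
BK 18: (-17.899,11.556) -> (-5.172,-1.172) [heading=135, draw]
FD 6: (-5.172,-1.172) -> (-9.414,3.071) [heading=135, draw]
RT 90: heading 135 -> 45
FD 5: (-9.414,3.071) -> (-5.879,6.607) [heading=45, draw]
BK 3: (-5.879,6.607) -> (-8,4.485) [heading=45, draw]
PD: pen down
Final: pos=(-8,4.485), heading=45, 15 segment(s) drawn

Start position: (-8, -4)
Final position: (-8, 4.485)
Distance = 8.485; >= 1e-6 -> NOT closed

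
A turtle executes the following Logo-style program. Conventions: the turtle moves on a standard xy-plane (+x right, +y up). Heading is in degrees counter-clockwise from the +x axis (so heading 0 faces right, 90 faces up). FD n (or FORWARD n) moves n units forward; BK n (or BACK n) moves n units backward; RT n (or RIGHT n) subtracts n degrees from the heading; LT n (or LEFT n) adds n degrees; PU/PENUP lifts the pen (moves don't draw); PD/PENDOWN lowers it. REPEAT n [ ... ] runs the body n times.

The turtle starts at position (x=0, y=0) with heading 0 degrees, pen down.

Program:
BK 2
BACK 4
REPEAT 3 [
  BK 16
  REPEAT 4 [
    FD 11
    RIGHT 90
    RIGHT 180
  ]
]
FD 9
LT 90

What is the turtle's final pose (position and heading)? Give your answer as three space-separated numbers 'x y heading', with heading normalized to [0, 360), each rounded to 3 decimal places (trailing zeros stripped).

Answer: -45 0 90

Derivation:
Executing turtle program step by step:
Start: pos=(0,0), heading=0, pen down
BK 2: (0,0) -> (-2,0) [heading=0, draw]
BK 4: (-2,0) -> (-6,0) [heading=0, draw]
REPEAT 3 [
  -- iteration 1/3 --
  BK 16: (-6,0) -> (-22,0) [heading=0, draw]
  REPEAT 4 [
    -- iteration 1/4 --
    FD 11: (-22,0) -> (-11,0) [heading=0, draw]
    RT 90: heading 0 -> 270
    RT 180: heading 270 -> 90
    -- iteration 2/4 --
    FD 11: (-11,0) -> (-11,11) [heading=90, draw]
    RT 90: heading 90 -> 0
    RT 180: heading 0 -> 180
    -- iteration 3/4 --
    FD 11: (-11,11) -> (-22,11) [heading=180, draw]
    RT 90: heading 180 -> 90
    RT 180: heading 90 -> 270
    -- iteration 4/4 --
    FD 11: (-22,11) -> (-22,0) [heading=270, draw]
    RT 90: heading 270 -> 180
    RT 180: heading 180 -> 0
  ]
  -- iteration 2/3 --
  BK 16: (-22,0) -> (-38,0) [heading=0, draw]
  REPEAT 4 [
    -- iteration 1/4 --
    FD 11: (-38,0) -> (-27,0) [heading=0, draw]
    RT 90: heading 0 -> 270
    RT 180: heading 270 -> 90
    -- iteration 2/4 --
    FD 11: (-27,0) -> (-27,11) [heading=90, draw]
    RT 90: heading 90 -> 0
    RT 180: heading 0 -> 180
    -- iteration 3/4 --
    FD 11: (-27,11) -> (-38,11) [heading=180, draw]
    RT 90: heading 180 -> 90
    RT 180: heading 90 -> 270
    -- iteration 4/4 --
    FD 11: (-38,11) -> (-38,0) [heading=270, draw]
    RT 90: heading 270 -> 180
    RT 180: heading 180 -> 0
  ]
  -- iteration 3/3 --
  BK 16: (-38,0) -> (-54,0) [heading=0, draw]
  REPEAT 4 [
    -- iteration 1/4 --
    FD 11: (-54,0) -> (-43,0) [heading=0, draw]
    RT 90: heading 0 -> 270
    RT 180: heading 270 -> 90
    -- iteration 2/4 --
    FD 11: (-43,0) -> (-43,11) [heading=90, draw]
    RT 90: heading 90 -> 0
    RT 180: heading 0 -> 180
    -- iteration 3/4 --
    FD 11: (-43,11) -> (-54,11) [heading=180, draw]
    RT 90: heading 180 -> 90
    RT 180: heading 90 -> 270
    -- iteration 4/4 --
    FD 11: (-54,11) -> (-54,0) [heading=270, draw]
    RT 90: heading 270 -> 180
    RT 180: heading 180 -> 0
  ]
]
FD 9: (-54,0) -> (-45,0) [heading=0, draw]
LT 90: heading 0 -> 90
Final: pos=(-45,0), heading=90, 18 segment(s) drawn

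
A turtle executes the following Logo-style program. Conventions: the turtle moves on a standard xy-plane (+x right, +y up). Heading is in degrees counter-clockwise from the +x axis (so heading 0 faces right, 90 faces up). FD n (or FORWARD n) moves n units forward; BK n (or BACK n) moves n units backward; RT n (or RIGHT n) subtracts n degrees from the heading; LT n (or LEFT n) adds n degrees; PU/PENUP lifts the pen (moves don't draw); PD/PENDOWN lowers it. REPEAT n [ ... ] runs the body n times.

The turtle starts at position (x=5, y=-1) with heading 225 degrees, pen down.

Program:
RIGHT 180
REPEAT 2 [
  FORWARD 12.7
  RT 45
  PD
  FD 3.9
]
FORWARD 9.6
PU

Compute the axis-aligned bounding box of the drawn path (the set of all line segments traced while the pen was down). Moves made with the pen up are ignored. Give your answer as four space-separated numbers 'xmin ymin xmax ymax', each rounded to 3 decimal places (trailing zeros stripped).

Executing turtle program step by step:
Start: pos=(5,-1), heading=225, pen down
RT 180: heading 225 -> 45
REPEAT 2 [
  -- iteration 1/2 --
  FD 12.7: (5,-1) -> (13.98,7.98) [heading=45, draw]
  RT 45: heading 45 -> 0
  PD: pen down
  FD 3.9: (13.98,7.98) -> (17.88,7.98) [heading=0, draw]
  -- iteration 2/2 --
  FD 12.7: (17.88,7.98) -> (30.58,7.98) [heading=0, draw]
  RT 45: heading 0 -> 315
  PD: pen down
  FD 3.9: (30.58,7.98) -> (33.338,5.223) [heading=315, draw]
]
FD 9.6: (33.338,5.223) -> (40.126,-1.566) [heading=315, draw]
PU: pen up
Final: pos=(40.126,-1.566), heading=315, 5 segment(s) drawn

Segment endpoints: x in {5, 13.98, 17.88, 30.58, 33.338, 40.126}, y in {-1.566, -1, 5.223, 7.98}
xmin=5, ymin=-1.566, xmax=40.126, ymax=7.98

Answer: 5 -1.566 40.126 7.98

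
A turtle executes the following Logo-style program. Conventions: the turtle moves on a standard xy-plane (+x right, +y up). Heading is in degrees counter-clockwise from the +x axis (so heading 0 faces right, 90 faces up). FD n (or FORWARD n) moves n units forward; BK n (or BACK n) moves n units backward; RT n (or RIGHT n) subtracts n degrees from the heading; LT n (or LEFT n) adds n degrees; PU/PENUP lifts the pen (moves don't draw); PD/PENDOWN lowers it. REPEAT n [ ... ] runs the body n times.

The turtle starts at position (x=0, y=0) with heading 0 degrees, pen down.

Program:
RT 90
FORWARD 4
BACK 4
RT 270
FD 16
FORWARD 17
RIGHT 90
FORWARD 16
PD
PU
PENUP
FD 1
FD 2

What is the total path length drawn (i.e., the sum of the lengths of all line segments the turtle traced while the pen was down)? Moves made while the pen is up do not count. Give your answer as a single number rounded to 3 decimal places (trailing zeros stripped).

Executing turtle program step by step:
Start: pos=(0,0), heading=0, pen down
RT 90: heading 0 -> 270
FD 4: (0,0) -> (0,-4) [heading=270, draw]
BK 4: (0,-4) -> (0,0) [heading=270, draw]
RT 270: heading 270 -> 0
FD 16: (0,0) -> (16,0) [heading=0, draw]
FD 17: (16,0) -> (33,0) [heading=0, draw]
RT 90: heading 0 -> 270
FD 16: (33,0) -> (33,-16) [heading=270, draw]
PD: pen down
PU: pen up
PU: pen up
FD 1: (33,-16) -> (33,-17) [heading=270, move]
FD 2: (33,-17) -> (33,-19) [heading=270, move]
Final: pos=(33,-19), heading=270, 5 segment(s) drawn

Segment lengths:
  seg 1: (0,0) -> (0,-4), length = 4
  seg 2: (0,-4) -> (0,0), length = 4
  seg 3: (0,0) -> (16,0), length = 16
  seg 4: (16,0) -> (33,0), length = 17
  seg 5: (33,0) -> (33,-16), length = 16
Total = 57

Answer: 57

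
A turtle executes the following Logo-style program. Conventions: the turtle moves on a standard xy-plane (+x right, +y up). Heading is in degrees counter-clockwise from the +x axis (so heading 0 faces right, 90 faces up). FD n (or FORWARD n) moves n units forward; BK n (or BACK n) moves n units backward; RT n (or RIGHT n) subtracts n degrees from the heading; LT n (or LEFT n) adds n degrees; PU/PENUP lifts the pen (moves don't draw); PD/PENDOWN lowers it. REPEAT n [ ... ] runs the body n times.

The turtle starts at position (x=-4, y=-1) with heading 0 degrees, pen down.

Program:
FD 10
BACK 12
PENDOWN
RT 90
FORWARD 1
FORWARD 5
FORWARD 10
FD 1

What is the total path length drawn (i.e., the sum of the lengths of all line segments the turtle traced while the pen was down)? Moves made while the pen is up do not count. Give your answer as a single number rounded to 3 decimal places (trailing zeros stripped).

Executing turtle program step by step:
Start: pos=(-4,-1), heading=0, pen down
FD 10: (-4,-1) -> (6,-1) [heading=0, draw]
BK 12: (6,-1) -> (-6,-1) [heading=0, draw]
PD: pen down
RT 90: heading 0 -> 270
FD 1: (-6,-1) -> (-6,-2) [heading=270, draw]
FD 5: (-6,-2) -> (-6,-7) [heading=270, draw]
FD 10: (-6,-7) -> (-6,-17) [heading=270, draw]
FD 1: (-6,-17) -> (-6,-18) [heading=270, draw]
Final: pos=(-6,-18), heading=270, 6 segment(s) drawn

Segment lengths:
  seg 1: (-4,-1) -> (6,-1), length = 10
  seg 2: (6,-1) -> (-6,-1), length = 12
  seg 3: (-6,-1) -> (-6,-2), length = 1
  seg 4: (-6,-2) -> (-6,-7), length = 5
  seg 5: (-6,-7) -> (-6,-17), length = 10
  seg 6: (-6,-17) -> (-6,-18), length = 1
Total = 39

Answer: 39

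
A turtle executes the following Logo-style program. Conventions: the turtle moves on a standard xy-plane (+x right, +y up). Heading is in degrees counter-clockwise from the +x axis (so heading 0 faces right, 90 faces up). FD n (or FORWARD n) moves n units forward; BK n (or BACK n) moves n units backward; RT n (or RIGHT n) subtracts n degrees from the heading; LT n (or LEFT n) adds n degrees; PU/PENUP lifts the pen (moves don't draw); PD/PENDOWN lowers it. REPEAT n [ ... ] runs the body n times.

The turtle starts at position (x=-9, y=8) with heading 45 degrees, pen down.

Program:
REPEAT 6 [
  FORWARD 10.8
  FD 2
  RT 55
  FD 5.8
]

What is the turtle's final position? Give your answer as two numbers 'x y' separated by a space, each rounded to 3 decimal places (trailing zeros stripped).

Answer: -12.055 -0.915

Derivation:
Executing turtle program step by step:
Start: pos=(-9,8), heading=45, pen down
REPEAT 6 [
  -- iteration 1/6 --
  FD 10.8: (-9,8) -> (-1.363,15.637) [heading=45, draw]
  FD 2: (-1.363,15.637) -> (0.051,17.051) [heading=45, draw]
  RT 55: heading 45 -> 350
  FD 5.8: (0.051,17.051) -> (5.763,16.044) [heading=350, draw]
  -- iteration 2/6 --
  FD 10.8: (5.763,16.044) -> (16.399,14.168) [heading=350, draw]
  FD 2: (16.399,14.168) -> (18.368,13.821) [heading=350, draw]
  RT 55: heading 350 -> 295
  FD 5.8: (18.368,13.821) -> (20.82,8.565) [heading=295, draw]
  -- iteration 3/6 --
  FD 10.8: (20.82,8.565) -> (25.384,-1.224) [heading=295, draw]
  FD 2: (25.384,-1.224) -> (26.229,-3.036) [heading=295, draw]
  RT 55: heading 295 -> 240
  FD 5.8: (26.229,-3.036) -> (23.329,-8.059) [heading=240, draw]
  -- iteration 4/6 --
  FD 10.8: (23.329,-8.059) -> (17.929,-17.412) [heading=240, draw]
  FD 2: (17.929,-17.412) -> (16.929,-19.144) [heading=240, draw]
  RT 55: heading 240 -> 185
  FD 5.8: (16.929,-19.144) -> (11.151,-19.65) [heading=185, draw]
  -- iteration 5/6 --
  FD 10.8: (11.151,-19.65) -> (0.392,-20.591) [heading=185, draw]
  FD 2: (0.392,-20.591) -> (-1.6,-20.765) [heading=185, draw]
  RT 55: heading 185 -> 130
  FD 5.8: (-1.6,-20.765) -> (-5.328,-16.322) [heading=130, draw]
  -- iteration 6/6 --
  FD 10.8: (-5.328,-16.322) -> (-12.27,-8.049) [heading=130, draw]
  FD 2: (-12.27,-8.049) -> (-13.556,-6.517) [heading=130, draw]
  RT 55: heading 130 -> 75
  FD 5.8: (-13.556,-6.517) -> (-12.055,-0.915) [heading=75, draw]
]
Final: pos=(-12.055,-0.915), heading=75, 18 segment(s) drawn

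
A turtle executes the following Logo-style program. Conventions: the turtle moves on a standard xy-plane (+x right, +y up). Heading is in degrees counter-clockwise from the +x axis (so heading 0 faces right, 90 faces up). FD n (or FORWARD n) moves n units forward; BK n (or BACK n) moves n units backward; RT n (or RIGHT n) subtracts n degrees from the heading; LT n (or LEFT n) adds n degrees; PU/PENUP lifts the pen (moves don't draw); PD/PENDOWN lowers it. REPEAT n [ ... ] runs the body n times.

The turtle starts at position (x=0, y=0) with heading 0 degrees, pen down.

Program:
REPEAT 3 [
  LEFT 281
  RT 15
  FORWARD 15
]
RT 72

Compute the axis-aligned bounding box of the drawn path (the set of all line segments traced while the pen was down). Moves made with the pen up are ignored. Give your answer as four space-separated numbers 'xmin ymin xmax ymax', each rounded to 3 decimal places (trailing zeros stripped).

Executing turtle program step by step:
Start: pos=(0,0), heading=0, pen down
REPEAT 3 [
  -- iteration 1/3 --
  LT 281: heading 0 -> 281
  RT 15: heading 281 -> 266
  FD 15: (0,0) -> (-1.046,-14.963) [heading=266, draw]
  -- iteration 2/3 --
  LT 281: heading 266 -> 187
  RT 15: heading 187 -> 172
  FD 15: (-1.046,-14.963) -> (-15.9,-12.876) [heading=172, draw]
  -- iteration 3/3 --
  LT 281: heading 172 -> 93
  RT 15: heading 93 -> 78
  FD 15: (-15.9,-12.876) -> (-12.782,1.796) [heading=78, draw]
]
RT 72: heading 78 -> 6
Final: pos=(-12.782,1.796), heading=6, 3 segment(s) drawn

Segment endpoints: x in {-15.9, -12.782, -1.046, 0}, y in {-14.963, -12.876, 0, 1.796}
xmin=-15.9, ymin=-14.963, xmax=0, ymax=1.796

Answer: -15.9 -14.963 0 1.796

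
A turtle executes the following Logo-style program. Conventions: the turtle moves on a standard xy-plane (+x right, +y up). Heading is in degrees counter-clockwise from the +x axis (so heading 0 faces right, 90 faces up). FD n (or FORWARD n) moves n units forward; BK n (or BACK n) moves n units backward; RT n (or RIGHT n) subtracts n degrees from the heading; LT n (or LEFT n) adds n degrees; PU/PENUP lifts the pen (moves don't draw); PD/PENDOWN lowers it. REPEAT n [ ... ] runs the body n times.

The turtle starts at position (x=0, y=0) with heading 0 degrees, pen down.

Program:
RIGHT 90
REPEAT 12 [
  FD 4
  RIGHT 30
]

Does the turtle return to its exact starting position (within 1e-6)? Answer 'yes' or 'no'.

Answer: yes

Derivation:
Executing turtle program step by step:
Start: pos=(0,0), heading=0, pen down
RT 90: heading 0 -> 270
REPEAT 12 [
  -- iteration 1/12 --
  FD 4: (0,0) -> (0,-4) [heading=270, draw]
  RT 30: heading 270 -> 240
  -- iteration 2/12 --
  FD 4: (0,-4) -> (-2,-7.464) [heading=240, draw]
  RT 30: heading 240 -> 210
  -- iteration 3/12 --
  FD 4: (-2,-7.464) -> (-5.464,-9.464) [heading=210, draw]
  RT 30: heading 210 -> 180
  -- iteration 4/12 --
  FD 4: (-5.464,-9.464) -> (-9.464,-9.464) [heading=180, draw]
  RT 30: heading 180 -> 150
  -- iteration 5/12 --
  FD 4: (-9.464,-9.464) -> (-12.928,-7.464) [heading=150, draw]
  RT 30: heading 150 -> 120
  -- iteration 6/12 --
  FD 4: (-12.928,-7.464) -> (-14.928,-4) [heading=120, draw]
  RT 30: heading 120 -> 90
  -- iteration 7/12 --
  FD 4: (-14.928,-4) -> (-14.928,0) [heading=90, draw]
  RT 30: heading 90 -> 60
  -- iteration 8/12 --
  FD 4: (-14.928,0) -> (-12.928,3.464) [heading=60, draw]
  RT 30: heading 60 -> 30
  -- iteration 9/12 --
  FD 4: (-12.928,3.464) -> (-9.464,5.464) [heading=30, draw]
  RT 30: heading 30 -> 0
  -- iteration 10/12 --
  FD 4: (-9.464,5.464) -> (-5.464,5.464) [heading=0, draw]
  RT 30: heading 0 -> 330
  -- iteration 11/12 --
  FD 4: (-5.464,5.464) -> (-2,3.464) [heading=330, draw]
  RT 30: heading 330 -> 300
  -- iteration 12/12 --
  FD 4: (-2,3.464) -> (0,0) [heading=300, draw]
  RT 30: heading 300 -> 270
]
Final: pos=(0,0), heading=270, 12 segment(s) drawn

Start position: (0, 0)
Final position: (0, 0)
Distance = 0; < 1e-6 -> CLOSED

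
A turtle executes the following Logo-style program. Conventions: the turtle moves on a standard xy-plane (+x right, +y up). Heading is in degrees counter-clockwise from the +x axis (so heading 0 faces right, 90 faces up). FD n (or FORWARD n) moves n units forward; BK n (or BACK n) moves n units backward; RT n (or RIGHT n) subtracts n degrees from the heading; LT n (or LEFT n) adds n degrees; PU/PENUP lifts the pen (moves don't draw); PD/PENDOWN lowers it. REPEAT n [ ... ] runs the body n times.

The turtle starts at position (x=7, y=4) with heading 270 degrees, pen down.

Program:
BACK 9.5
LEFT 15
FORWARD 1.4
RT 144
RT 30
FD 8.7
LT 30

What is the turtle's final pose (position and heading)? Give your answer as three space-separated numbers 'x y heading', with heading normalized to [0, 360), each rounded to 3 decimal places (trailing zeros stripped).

Executing turtle program step by step:
Start: pos=(7,4), heading=270, pen down
BK 9.5: (7,4) -> (7,13.5) [heading=270, draw]
LT 15: heading 270 -> 285
FD 1.4: (7,13.5) -> (7.362,12.148) [heading=285, draw]
RT 144: heading 285 -> 141
RT 30: heading 141 -> 111
FD 8.7: (7.362,12.148) -> (4.245,20.27) [heading=111, draw]
LT 30: heading 111 -> 141
Final: pos=(4.245,20.27), heading=141, 3 segment(s) drawn

Answer: 4.245 20.27 141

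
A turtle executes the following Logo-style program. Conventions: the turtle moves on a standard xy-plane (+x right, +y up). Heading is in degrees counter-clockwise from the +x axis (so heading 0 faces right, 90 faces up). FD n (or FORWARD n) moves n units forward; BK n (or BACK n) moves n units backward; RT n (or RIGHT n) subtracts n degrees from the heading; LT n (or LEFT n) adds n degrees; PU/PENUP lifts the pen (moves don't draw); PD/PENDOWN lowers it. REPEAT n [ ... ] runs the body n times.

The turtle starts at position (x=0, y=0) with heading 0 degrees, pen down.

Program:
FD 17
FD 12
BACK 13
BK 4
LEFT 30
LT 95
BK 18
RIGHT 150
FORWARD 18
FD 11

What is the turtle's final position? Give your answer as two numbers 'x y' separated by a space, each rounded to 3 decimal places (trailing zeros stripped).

Answer: 48.607 -27.001

Derivation:
Executing turtle program step by step:
Start: pos=(0,0), heading=0, pen down
FD 17: (0,0) -> (17,0) [heading=0, draw]
FD 12: (17,0) -> (29,0) [heading=0, draw]
BK 13: (29,0) -> (16,0) [heading=0, draw]
BK 4: (16,0) -> (12,0) [heading=0, draw]
LT 30: heading 0 -> 30
LT 95: heading 30 -> 125
BK 18: (12,0) -> (22.324,-14.745) [heading=125, draw]
RT 150: heading 125 -> 335
FD 18: (22.324,-14.745) -> (38.638,-22.352) [heading=335, draw]
FD 11: (38.638,-22.352) -> (48.607,-27.001) [heading=335, draw]
Final: pos=(48.607,-27.001), heading=335, 7 segment(s) drawn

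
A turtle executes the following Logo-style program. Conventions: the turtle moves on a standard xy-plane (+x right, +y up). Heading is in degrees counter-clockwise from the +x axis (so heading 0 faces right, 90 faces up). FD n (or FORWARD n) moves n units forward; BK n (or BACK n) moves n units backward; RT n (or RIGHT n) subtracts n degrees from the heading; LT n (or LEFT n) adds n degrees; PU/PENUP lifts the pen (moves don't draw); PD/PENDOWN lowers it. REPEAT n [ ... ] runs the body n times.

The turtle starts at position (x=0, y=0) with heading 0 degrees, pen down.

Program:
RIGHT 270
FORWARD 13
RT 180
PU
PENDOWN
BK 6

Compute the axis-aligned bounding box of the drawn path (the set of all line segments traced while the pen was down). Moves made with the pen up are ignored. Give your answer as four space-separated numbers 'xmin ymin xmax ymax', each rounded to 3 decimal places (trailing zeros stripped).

Executing turtle program step by step:
Start: pos=(0,0), heading=0, pen down
RT 270: heading 0 -> 90
FD 13: (0,0) -> (0,13) [heading=90, draw]
RT 180: heading 90 -> 270
PU: pen up
PD: pen down
BK 6: (0,13) -> (0,19) [heading=270, draw]
Final: pos=(0,19), heading=270, 2 segment(s) drawn

Segment endpoints: x in {0, 0, 0}, y in {0, 13, 19}
xmin=0, ymin=0, xmax=0, ymax=19

Answer: 0 0 0 19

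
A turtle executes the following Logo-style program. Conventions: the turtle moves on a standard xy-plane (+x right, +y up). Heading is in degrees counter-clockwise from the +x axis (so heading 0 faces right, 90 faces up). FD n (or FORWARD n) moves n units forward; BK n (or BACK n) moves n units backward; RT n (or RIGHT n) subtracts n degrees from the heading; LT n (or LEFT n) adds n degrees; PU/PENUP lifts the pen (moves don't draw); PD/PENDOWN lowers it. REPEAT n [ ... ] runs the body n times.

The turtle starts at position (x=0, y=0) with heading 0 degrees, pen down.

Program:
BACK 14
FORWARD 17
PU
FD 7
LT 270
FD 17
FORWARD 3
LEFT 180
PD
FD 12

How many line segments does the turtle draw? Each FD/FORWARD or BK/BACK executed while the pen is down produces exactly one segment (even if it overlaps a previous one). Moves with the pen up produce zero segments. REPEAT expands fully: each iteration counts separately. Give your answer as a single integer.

Executing turtle program step by step:
Start: pos=(0,0), heading=0, pen down
BK 14: (0,0) -> (-14,0) [heading=0, draw]
FD 17: (-14,0) -> (3,0) [heading=0, draw]
PU: pen up
FD 7: (3,0) -> (10,0) [heading=0, move]
LT 270: heading 0 -> 270
FD 17: (10,0) -> (10,-17) [heading=270, move]
FD 3: (10,-17) -> (10,-20) [heading=270, move]
LT 180: heading 270 -> 90
PD: pen down
FD 12: (10,-20) -> (10,-8) [heading=90, draw]
Final: pos=(10,-8), heading=90, 3 segment(s) drawn
Segments drawn: 3

Answer: 3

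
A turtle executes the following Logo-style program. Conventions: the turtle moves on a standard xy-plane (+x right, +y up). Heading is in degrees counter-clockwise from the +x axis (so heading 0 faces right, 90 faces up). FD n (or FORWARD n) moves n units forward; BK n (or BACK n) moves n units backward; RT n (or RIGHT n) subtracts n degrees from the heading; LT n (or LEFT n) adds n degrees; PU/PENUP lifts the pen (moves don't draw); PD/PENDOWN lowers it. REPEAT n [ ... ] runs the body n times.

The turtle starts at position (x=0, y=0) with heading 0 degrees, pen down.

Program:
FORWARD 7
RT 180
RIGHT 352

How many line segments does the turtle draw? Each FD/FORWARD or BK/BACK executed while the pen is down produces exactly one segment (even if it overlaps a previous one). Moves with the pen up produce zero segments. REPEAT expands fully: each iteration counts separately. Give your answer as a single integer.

Executing turtle program step by step:
Start: pos=(0,0), heading=0, pen down
FD 7: (0,0) -> (7,0) [heading=0, draw]
RT 180: heading 0 -> 180
RT 352: heading 180 -> 188
Final: pos=(7,0), heading=188, 1 segment(s) drawn
Segments drawn: 1

Answer: 1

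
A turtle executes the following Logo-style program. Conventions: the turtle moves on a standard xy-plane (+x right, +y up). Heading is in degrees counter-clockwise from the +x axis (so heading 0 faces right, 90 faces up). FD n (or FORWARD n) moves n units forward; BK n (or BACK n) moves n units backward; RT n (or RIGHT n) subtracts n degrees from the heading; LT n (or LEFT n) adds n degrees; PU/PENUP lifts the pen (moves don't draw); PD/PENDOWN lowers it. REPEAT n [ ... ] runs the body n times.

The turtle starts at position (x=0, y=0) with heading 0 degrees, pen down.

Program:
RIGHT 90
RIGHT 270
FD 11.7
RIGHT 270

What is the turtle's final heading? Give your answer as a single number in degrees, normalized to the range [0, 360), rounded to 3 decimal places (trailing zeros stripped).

Executing turtle program step by step:
Start: pos=(0,0), heading=0, pen down
RT 90: heading 0 -> 270
RT 270: heading 270 -> 0
FD 11.7: (0,0) -> (11.7,0) [heading=0, draw]
RT 270: heading 0 -> 90
Final: pos=(11.7,0), heading=90, 1 segment(s) drawn

Answer: 90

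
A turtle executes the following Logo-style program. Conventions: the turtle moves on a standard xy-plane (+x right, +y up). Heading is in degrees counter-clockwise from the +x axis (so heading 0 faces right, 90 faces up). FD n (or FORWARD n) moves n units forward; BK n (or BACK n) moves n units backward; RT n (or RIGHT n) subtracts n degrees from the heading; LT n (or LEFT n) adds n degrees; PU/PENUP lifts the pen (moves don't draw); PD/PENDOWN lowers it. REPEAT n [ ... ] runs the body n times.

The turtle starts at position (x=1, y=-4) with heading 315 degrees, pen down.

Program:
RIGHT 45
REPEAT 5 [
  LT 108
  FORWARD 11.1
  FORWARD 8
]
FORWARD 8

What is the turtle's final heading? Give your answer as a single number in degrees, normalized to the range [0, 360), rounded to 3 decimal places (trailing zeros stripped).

Executing turtle program step by step:
Start: pos=(1,-4), heading=315, pen down
RT 45: heading 315 -> 270
REPEAT 5 [
  -- iteration 1/5 --
  LT 108: heading 270 -> 18
  FD 11.1: (1,-4) -> (11.557,-0.57) [heading=18, draw]
  FD 8: (11.557,-0.57) -> (19.165,1.902) [heading=18, draw]
  -- iteration 2/5 --
  LT 108: heading 18 -> 126
  FD 11.1: (19.165,1.902) -> (12.641,10.882) [heading=126, draw]
  FD 8: (12.641,10.882) -> (7.938,17.354) [heading=126, draw]
  -- iteration 3/5 --
  LT 108: heading 126 -> 234
  FD 11.1: (7.938,17.354) -> (1.414,8.374) [heading=234, draw]
  FD 8: (1.414,8.374) -> (-3.288,1.902) [heading=234, draw]
  -- iteration 4/5 --
  LT 108: heading 234 -> 342
  FD 11.1: (-3.288,1.902) -> (7.269,-1.528) [heading=342, draw]
  FD 8: (7.269,-1.528) -> (14.877,-4) [heading=342, draw]
  -- iteration 5/5 --
  LT 108: heading 342 -> 90
  FD 11.1: (14.877,-4) -> (14.877,7.1) [heading=90, draw]
  FD 8: (14.877,7.1) -> (14.877,15.1) [heading=90, draw]
]
FD 8: (14.877,15.1) -> (14.877,23.1) [heading=90, draw]
Final: pos=(14.877,23.1), heading=90, 11 segment(s) drawn

Answer: 90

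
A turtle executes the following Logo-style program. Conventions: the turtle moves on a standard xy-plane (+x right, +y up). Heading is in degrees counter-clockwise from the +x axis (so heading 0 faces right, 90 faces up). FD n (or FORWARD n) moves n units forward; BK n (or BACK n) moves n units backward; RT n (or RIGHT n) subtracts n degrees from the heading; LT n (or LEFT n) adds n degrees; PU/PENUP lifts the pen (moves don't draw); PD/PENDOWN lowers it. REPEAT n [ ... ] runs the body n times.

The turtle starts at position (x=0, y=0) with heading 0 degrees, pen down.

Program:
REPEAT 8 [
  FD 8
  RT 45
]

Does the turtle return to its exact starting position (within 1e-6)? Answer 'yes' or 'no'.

Answer: yes

Derivation:
Executing turtle program step by step:
Start: pos=(0,0), heading=0, pen down
REPEAT 8 [
  -- iteration 1/8 --
  FD 8: (0,0) -> (8,0) [heading=0, draw]
  RT 45: heading 0 -> 315
  -- iteration 2/8 --
  FD 8: (8,0) -> (13.657,-5.657) [heading=315, draw]
  RT 45: heading 315 -> 270
  -- iteration 3/8 --
  FD 8: (13.657,-5.657) -> (13.657,-13.657) [heading=270, draw]
  RT 45: heading 270 -> 225
  -- iteration 4/8 --
  FD 8: (13.657,-13.657) -> (8,-19.314) [heading=225, draw]
  RT 45: heading 225 -> 180
  -- iteration 5/8 --
  FD 8: (8,-19.314) -> (0,-19.314) [heading=180, draw]
  RT 45: heading 180 -> 135
  -- iteration 6/8 --
  FD 8: (0,-19.314) -> (-5.657,-13.657) [heading=135, draw]
  RT 45: heading 135 -> 90
  -- iteration 7/8 --
  FD 8: (-5.657,-13.657) -> (-5.657,-5.657) [heading=90, draw]
  RT 45: heading 90 -> 45
  -- iteration 8/8 --
  FD 8: (-5.657,-5.657) -> (0,0) [heading=45, draw]
  RT 45: heading 45 -> 0
]
Final: pos=(0,0), heading=0, 8 segment(s) drawn

Start position: (0, 0)
Final position: (0, 0)
Distance = 0; < 1e-6 -> CLOSED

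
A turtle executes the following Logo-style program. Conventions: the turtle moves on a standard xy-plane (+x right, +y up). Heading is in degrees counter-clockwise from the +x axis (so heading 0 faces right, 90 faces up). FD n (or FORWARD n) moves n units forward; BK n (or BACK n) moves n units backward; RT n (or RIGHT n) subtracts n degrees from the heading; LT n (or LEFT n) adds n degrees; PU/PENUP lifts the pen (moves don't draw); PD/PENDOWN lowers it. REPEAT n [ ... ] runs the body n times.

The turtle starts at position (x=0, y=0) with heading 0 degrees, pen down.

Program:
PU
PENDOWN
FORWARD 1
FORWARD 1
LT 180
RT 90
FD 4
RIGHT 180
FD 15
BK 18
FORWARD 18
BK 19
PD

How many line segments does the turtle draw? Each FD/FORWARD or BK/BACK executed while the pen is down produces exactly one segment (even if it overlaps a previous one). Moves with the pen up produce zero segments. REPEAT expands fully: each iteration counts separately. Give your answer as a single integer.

Executing turtle program step by step:
Start: pos=(0,0), heading=0, pen down
PU: pen up
PD: pen down
FD 1: (0,0) -> (1,0) [heading=0, draw]
FD 1: (1,0) -> (2,0) [heading=0, draw]
LT 180: heading 0 -> 180
RT 90: heading 180 -> 90
FD 4: (2,0) -> (2,4) [heading=90, draw]
RT 180: heading 90 -> 270
FD 15: (2,4) -> (2,-11) [heading=270, draw]
BK 18: (2,-11) -> (2,7) [heading=270, draw]
FD 18: (2,7) -> (2,-11) [heading=270, draw]
BK 19: (2,-11) -> (2,8) [heading=270, draw]
PD: pen down
Final: pos=(2,8), heading=270, 7 segment(s) drawn
Segments drawn: 7

Answer: 7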